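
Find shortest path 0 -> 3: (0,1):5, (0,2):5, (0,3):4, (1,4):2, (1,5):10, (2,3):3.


Dijkstra from 0:
Distances: {0: 0, 1: 5, 2: 5, 3: 4, 4: 7, 5: 15}
Shortest distance to 3 = 4, path = [0, 3]


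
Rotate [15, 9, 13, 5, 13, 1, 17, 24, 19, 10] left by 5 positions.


Left rotate by 5: [1, 17, 24, 19, 10, 15, 9, 13, 5, 13]


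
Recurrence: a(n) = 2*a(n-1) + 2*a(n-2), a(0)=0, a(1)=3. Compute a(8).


Build bottom-up:
...a(6)=360, a(7)=984, a(8)=2*984+2*360=2688


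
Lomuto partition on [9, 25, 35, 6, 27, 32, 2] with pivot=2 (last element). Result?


Elements <= 2 go left of pivot.
Result: [2, 25, 35, 6, 27, 32, 9], pivot at index 0


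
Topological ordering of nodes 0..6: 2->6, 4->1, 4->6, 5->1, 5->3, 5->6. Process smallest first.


Kahn's algorithm, process smallest node first
Order: [0, 2, 4, 5, 1, 3, 6]


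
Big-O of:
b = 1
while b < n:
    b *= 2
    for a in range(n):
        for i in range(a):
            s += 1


Per nesting level: O(log n) * O(n) * O(n) [triangular over a] = O(n^2 log n)
Complexity: O(n^2 log n)


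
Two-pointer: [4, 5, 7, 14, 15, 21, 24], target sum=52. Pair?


Two pointers: lo=0, hi=6
No pair sums to 52


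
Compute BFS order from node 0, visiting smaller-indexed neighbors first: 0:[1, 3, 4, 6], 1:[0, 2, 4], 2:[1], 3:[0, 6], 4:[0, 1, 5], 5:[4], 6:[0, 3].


BFS queue: start with [0]
Visit order: [0, 1, 3, 4, 6, 2, 5]


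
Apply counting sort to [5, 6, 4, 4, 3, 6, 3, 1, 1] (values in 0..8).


Count array: [0, 2, 0, 2, 2, 1, 2, 0, 0]
Reconstruct: [1, 1, 3, 3, 4, 4, 5, 6, 6]


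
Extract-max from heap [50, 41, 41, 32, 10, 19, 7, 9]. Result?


Max = 50
Replace root with last, heapify down
Resulting heap: [41, 32, 41, 9, 10, 19, 7]


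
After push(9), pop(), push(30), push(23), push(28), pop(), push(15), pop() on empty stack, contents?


push(9) -> [9]
pop() returns 9 -> []
push(30) -> [30]
push(23) -> [30, 23]
push(28) -> [30, 23, 28]
pop() returns 28 -> [30, 23]
push(15) -> [30, 23, 15]
pop() returns 15 -> [30, 23]
Final stack (bottom to top): [30, 23]


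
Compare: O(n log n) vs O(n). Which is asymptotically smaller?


linear grows slower than linearithmic
O(n) is asymptotically smaller; O(n log n) grows faster


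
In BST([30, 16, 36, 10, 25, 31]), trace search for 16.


BST root = 30
Search for 16: compare at each node
Path: [30, 16]


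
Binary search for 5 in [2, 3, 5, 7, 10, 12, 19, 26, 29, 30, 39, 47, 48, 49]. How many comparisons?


Search for 5:
[0,13] mid=6 arr[6]=19
[0,5] mid=2 arr[2]=5
Total: 2 comparisons


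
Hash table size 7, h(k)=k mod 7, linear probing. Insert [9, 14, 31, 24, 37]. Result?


Insertions: 9->slot 2; 14->slot 0; 31->slot 3; 24->slot 4; 37->slot 5
Table: [14, None, 9, 31, 24, 37, None]


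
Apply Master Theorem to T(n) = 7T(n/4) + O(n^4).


a=7, b=4, c=4. log_4(7)=1.404 < c=4. Case 3: O(n^c) = O(n^4)
Complexity: O(n^4)


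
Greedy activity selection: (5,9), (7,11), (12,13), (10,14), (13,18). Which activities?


Greedy: pick earliest-ending, then skip overlaps.
Selected (3 activities): [(5, 9), (12, 13), (13, 18)]


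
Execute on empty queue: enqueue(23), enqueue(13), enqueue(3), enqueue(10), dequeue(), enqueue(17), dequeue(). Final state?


enqueue(23) -> [23]
enqueue(13) -> [23, 13]
enqueue(3) -> [23, 13, 3]
enqueue(10) -> [23, 13, 3, 10]
dequeue() returns 23 -> [13, 3, 10]
enqueue(17) -> [13, 3, 10, 17]
dequeue() returns 13 -> [3, 10, 17]
Final queue (front to back): [3, 10, 17]


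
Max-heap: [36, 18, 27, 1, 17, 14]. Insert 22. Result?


Append 22: [36, 18, 27, 1, 17, 14, 22]
Bubble up: no swaps needed
Result: [36, 18, 27, 1, 17, 14, 22]


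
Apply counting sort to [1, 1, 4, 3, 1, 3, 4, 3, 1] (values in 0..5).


Count array: [0, 4, 0, 3, 2, 0]
Reconstruct: [1, 1, 1, 1, 3, 3, 3, 4, 4]


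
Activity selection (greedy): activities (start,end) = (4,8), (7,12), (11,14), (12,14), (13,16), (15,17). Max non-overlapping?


Greedy: pick earliest-ending, then skip overlaps.
Selected (3 activities): [(4, 8), (11, 14), (15, 17)]


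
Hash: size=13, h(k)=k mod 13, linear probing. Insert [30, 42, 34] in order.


Insertions: 30->slot 4; 42->slot 3; 34->slot 8
Table: [None, None, None, 42, 30, None, None, None, 34, None, None, None, None]


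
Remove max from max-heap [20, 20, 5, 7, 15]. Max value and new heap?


Max = 20
Replace root with last, heapify down
Resulting heap: [20, 15, 5, 7]


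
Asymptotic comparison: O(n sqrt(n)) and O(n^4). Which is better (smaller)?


n^1.5 grows slower than quartic
O(n sqrt(n)) is asymptotically smaller; O(n^4) grows faster


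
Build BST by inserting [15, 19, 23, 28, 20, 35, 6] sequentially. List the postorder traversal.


Root = 15; build tree by BST insertion.
Postorder traversal: [6, 20, 35, 28, 23, 19, 15]


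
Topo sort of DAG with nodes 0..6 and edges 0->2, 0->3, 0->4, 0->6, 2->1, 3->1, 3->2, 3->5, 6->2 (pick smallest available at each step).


Kahn's algorithm, process smallest node first
Order: [0, 3, 4, 5, 6, 2, 1]


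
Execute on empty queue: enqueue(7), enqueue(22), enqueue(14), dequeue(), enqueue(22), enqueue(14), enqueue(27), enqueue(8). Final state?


enqueue(7) -> [7]
enqueue(22) -> [7, 22]
enqueue(14) -> [7, 22, 14]
dequeue() returns 7 -> [22, 14]
enqueue(22) -> [22, 14, 22]
enqueue(14) -> [22, 14, 22, 14]
enqueue(27) -> [22, 14, 22, 14, 27]
enqueue(8) -> [22, 14, 22, 14, 27, 8]
Final queue (front to back): [22, 14, 22, 14, 27, 8]


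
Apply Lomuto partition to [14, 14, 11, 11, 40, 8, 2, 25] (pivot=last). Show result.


Elements <= 25 go left of pivot.
Result: [14, 14, 11, 11, 8, 2, 25, 40], pivot at index 6


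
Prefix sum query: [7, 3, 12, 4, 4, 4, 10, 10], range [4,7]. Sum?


Prefix sums: [0, 7, 10, 22, 26, 30, 34, 44, 54]
Sum[4..7] = prefix[8] - prefix[4] = 54 - 26 = 28


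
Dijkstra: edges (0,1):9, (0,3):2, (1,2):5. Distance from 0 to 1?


Dijkstra from 0:
Distances: {0: 0, 1: 9, 2: 14, 3: 2}
Shortest distance to 1 = 9, path = [0, 1]


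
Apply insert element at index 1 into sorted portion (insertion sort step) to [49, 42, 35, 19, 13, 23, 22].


After one pass: [42, 49, 35, 19, 13, 23, 22]


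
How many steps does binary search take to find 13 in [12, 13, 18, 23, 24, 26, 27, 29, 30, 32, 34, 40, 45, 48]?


Search for 13:
[0,13] mid=6 arr[6]=27
[0,5] mid=2 arr[2]=18
[0,1] mid=0 arr[0]=12
[1,1] mid=1 arr[1]=13
Total: 4 comparisons


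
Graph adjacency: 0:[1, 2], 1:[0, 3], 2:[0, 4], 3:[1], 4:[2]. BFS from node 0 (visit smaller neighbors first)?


BFS queue: start with [0]
Visit order: [0, 1, 2, 3, 4]


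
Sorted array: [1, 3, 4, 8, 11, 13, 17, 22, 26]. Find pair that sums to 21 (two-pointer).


Two pointers: lo=0, hi=8
Found pair: (4, 17) summing to 21


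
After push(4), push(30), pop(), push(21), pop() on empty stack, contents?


push(4) -> [4]
push(30) -> [4, 30]
pop() returns 30 -> [4]
push(21) -> [4, 21]
pop() returns 21 -> [4]
Final stack (bottom to top): [4]


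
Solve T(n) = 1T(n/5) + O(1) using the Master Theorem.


a=1, b=5, c=0. log_5(1)=0 = c=0. Case 2: O(n^c log n) = O(log n)
Complexity: O(log n)


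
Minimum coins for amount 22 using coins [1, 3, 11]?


dp[0]=0; dp[i]=1+min(dp[i-c] for c in coins)
...dp[17]=3, dp[18]=4, dp[19]=5, dp[20]=4, dp[21]=5, dp[22]=2
Minimum coins for 22 = 2


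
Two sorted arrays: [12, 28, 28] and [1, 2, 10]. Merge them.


Compare heads, take smaller each step.
Merged: [1, 2, 10, 12, 28, 28]


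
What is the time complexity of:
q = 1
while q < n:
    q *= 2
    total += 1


Per nesting level: O(log n) = O(log n)
Complexity: O(log n)


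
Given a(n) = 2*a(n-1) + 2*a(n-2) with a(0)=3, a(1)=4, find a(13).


Build bottom-up:
...a(11)=113216, a(12)=309312, a(13)=2*309312+2*113216=845056


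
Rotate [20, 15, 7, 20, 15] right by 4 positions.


Right rotate by 4: [15, 7, 20, 15, 20]


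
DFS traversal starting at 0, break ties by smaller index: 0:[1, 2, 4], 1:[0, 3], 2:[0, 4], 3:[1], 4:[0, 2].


DFS stack-based: start with [0]
Visit order: [0, 1, 3, 2, 4]


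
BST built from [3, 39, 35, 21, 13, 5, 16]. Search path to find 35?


BST root = 3
Search for 35: compare at each node
Path: [3, 39, 35]


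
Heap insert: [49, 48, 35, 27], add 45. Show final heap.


Append 45: [49, 48, 35, 27, 45]
Bubble up: no swaps needed
Result: [49, 48, 35, 27, 45]


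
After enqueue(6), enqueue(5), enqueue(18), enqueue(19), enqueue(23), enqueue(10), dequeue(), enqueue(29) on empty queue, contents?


enqueue(6) -> [6]
enqueue(5) -> [6, 5]
enqueue(18) -> [6, 5, 18]
enqueue(19) -> [6, 5, 18, 19]
enqueue(23) -> [6, 5, 18, 19, 23]
enqueue(10) -> [6, 5, 18, 19, 23, 10]
dequeue() returns 6 -> [5, 18, 19, 23, 10]
enqueue(29) -> [5, 18, 19, 23, 10, 29]
Final queue (front to back): [5, 18, 19, 23, 10, 29]


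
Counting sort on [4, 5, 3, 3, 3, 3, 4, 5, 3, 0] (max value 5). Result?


Count array: [1, 0, 0, 5, 2, 2]
Reconstruct: [0, 3, 3, 3, 3, 3, 4, 4, 5, 5]


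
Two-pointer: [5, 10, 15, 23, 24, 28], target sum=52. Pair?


Two pointers: lo=0, hi=5
Found pair: (24, 28) summing to 52


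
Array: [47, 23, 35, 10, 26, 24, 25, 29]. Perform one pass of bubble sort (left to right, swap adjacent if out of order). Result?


After one pass: [23, 35, 10, 26, 24, 25, 29, 47]


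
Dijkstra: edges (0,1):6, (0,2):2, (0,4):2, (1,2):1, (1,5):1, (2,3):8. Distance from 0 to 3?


Dijkstra from 0:
Distances: {0: 0, 1: 3, 2: 2, 3: 10, 4: 2, 5: 4}
Shortest distance to 3 = 10, path = [0, 2, 3]


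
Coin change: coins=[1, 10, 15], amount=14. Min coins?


dp[0]=0; dp[i]=1+min(dp[i-c] for c in coins)
...dp[9]=9, dp[10]=1, dp[11]=2, dp[12]=3, dp[13]=4, dp[14]=5
Minimum coins for 14 = 5


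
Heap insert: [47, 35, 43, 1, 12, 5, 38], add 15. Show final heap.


Append 15: [47, 35, 43, 1, 12, 5, 38, 15]
Bubble up: swap idx 7(15) with idx 3(1)
Result: [47, 35, 43, 15, 12, 5, 38, 1]


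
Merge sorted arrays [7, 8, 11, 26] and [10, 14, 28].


Compare heads, take smaller each step.
Merged: [7, 8, 10, 11, 14, 26, 28]


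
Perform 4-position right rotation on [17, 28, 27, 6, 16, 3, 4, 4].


Right rotate by 4: [16, 3, 4, 4, 17, 28, 27, 6]


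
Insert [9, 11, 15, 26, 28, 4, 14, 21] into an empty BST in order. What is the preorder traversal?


Root = 9; build tree by BST insertion.
Preorder traversal: [9, 4, 11, 15, 14, 26, 21, 28]


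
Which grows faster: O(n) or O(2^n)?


linear grows slower than exponential
O(n) is asymptotically smaller; O(2^n) grows faster


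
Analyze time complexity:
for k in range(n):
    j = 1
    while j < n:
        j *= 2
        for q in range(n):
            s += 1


Per nesting level: O(n) * O(log n) * O(n) = O(n^2 log n)
Complexity: O(n^2 log n)


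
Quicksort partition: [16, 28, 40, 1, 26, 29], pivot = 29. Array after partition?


Elements <= 29 go left of pivot.
Result: [16, 28, 1, 26, 29, 40], pivot at index 4


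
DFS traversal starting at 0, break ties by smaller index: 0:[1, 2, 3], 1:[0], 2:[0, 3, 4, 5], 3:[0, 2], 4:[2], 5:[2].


DFS stack-based: start with [0]
Visit order: [0, 1, 2, 3, 4, 5]


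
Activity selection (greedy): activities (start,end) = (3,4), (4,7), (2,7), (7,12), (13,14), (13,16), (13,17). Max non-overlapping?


Greedy: pick earliest-ending, then skip overlaps.
Selected (4 activities): [(3, 4), (4, 7), (7, 12), (13, 14)]


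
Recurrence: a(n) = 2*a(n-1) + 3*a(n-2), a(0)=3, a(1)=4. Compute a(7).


Build bottom-up:
...a(5)=424, a(6)=1277, a(7)=2*1277+3*424=3826


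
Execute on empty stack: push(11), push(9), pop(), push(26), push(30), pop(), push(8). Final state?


push(11) -> [11]
push(9) -> [11, 9]
pop() returns 9 -> [11]
push(26) -> [11, 26]
push(30) -> [11, 26, 30]
pop() returns 30 -> [11, 26]
push(8) -> [11, 26, 8]
Final stack (bottom to top): [11, 26, 8]


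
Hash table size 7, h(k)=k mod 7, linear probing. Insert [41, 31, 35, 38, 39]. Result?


Insertions: 41->slot 6; 31->slot 3; 35->slot 0; 38->slot 4; 39->slot 5
Table: [35, None, None, 31, 38, 39, 41]


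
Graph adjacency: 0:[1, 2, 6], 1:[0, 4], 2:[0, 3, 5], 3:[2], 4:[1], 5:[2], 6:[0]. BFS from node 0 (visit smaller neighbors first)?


BFS queue: start with [0]
Visit order: [0, 1, 2, 6, 4, 3, 5]


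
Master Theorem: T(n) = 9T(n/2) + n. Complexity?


a=9, b=2, c=1. log_2(9)=3.170 > c=1. Case 1: O(n^log_b(a)) = O(n^3.170)
Complexity: O(n^3.170)


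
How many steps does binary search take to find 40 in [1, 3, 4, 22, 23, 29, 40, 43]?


Search for 40:
[0,7] mid=3 arr[3]=22
[4,7] mid=5 arr[5]=29
[6,7] mid=6 arr[6]=40
Total: 3 comparisons


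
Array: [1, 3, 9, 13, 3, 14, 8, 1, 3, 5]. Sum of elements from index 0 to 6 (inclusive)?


Prefix sums: [0, 1, 4, 13, 26, 29, 43, 51, 52, 55, 60]
Sum[0..6] = prefix[7] - prefix[0] = 51 - 0 = 51


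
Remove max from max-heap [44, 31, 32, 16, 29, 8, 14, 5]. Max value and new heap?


Max = 44
Replace root with last, heapify down
Resulting heap: [32, 31, 14, 16, 29, 8, 5]


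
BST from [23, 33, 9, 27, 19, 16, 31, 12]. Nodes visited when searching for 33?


BST root = 23
Search for 33: compare at each node
Path: [23, 33]


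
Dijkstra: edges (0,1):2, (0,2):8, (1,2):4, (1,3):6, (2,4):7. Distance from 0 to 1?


Dijkstra from 0:
Distances: {0: 0, 1: 2, 2: 6, 3: 8, 4: 13}
Shortest distance to 1 = 2, path = [0, 1]


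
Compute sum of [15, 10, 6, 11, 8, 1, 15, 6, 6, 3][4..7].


Prefix sums: [0, 15, 25, 31, 42, 50, 51, 66, 72, 78, 81]
Sum[4..7] = prefix[8] - prefix[4] = 72 - 42 = 30


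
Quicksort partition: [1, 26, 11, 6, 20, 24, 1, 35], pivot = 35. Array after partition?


Elements <= 35 go left of pivot.
Result: [1, 26, 11, 6, 20, 24, 1, 35], pivot at index 7


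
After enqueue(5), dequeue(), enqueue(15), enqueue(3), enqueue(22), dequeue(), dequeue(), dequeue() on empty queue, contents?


enqueue(5) -> [5]
dequeue() returns 5 -> []
enqueue(15) -> [15]
enqueue(3) -> [15, 3]
enqueue(22) -> [15, 3, 22]
dequeue() returns 15 -> [3, 22]
dequeue() returns 3 -> [22]
dequeue() returns 22 -> []
Final queue (front to back): []


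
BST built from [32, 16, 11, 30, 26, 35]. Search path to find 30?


BST root = 32
Search for 30: compare at each node
Path: [32, 16, 30]


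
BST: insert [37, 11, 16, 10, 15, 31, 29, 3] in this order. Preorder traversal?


Root = 37; build tree by BST insertion.
Preorder traversal: [37, 11, 10, 3, 16, 15, 31, 29]


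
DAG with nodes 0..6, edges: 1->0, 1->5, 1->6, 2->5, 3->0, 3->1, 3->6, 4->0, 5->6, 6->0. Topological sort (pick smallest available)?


Kahn's algorithm, process smallest node first
Order: [2, 3, 1, 4, 5, 6, 0]


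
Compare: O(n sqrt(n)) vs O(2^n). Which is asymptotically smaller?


n^1.5 grows slower than exponential
O(n sqrt(n)) is asymptotically smaller; O(2^n) grows faster


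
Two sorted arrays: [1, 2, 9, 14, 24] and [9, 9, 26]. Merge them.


Compare heads, take smaller each step.
Merged: [1, 2, 9, 9, 9, 14, 24, 26]


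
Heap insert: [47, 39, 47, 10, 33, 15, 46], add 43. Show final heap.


Append 43: [47, 39, 47, 10, 33, 15, 46, 43]
Bubble up: swap idx 7(43) with idx 3(10); swap idx 3(43) with idx 1(39)
Result: [47, 43, 47, 39, 33, 15, 46, 10]


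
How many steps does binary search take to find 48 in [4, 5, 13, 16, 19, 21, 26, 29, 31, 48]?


Search for 48:
[0,9] mid=4 arr[4]=19
[5,9] mid=7 arr[7]=29
[8,9] mid=8 arr[8]=31
[9,9] mid=9 arr[9]=48
Total: 4 comparisons


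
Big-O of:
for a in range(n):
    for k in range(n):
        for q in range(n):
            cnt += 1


Per nesting level: O(n) * O(n) * O(n) = O(n^3)
Complexity: O(n^3)


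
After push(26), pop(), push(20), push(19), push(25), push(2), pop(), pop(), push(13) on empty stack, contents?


push(26) -> [26]
pop() returns 26 -> []
push(20) -> [20]
push(19) -> [20, 19]
push(25) -> [20, 19, 25]
push(2) -> [20, 19, 25, 2]
pop() returns 2 -> [20, 19, 25]
pop() returns 25 -> [20, 19]
push(13) -> [20, 19, 13]
Final stack (bottom to top): [20, 19, 13]


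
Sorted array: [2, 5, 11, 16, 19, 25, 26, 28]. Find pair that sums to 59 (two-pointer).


Two pointers: lo=0, hi=7
No pair sums to 59


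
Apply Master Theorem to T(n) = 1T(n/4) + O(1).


a=1, b=4, c=0. log_4(1)=0 = c=0. Case 2: O(n^c log n) = O(log n)
Complexity: O(log n)


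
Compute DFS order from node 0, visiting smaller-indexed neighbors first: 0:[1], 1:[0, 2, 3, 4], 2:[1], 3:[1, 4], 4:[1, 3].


DFS stack-based: start with [0]
Visit order: [0, 1, 2, 3, 4]


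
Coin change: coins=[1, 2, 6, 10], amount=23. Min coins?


dp[0]=0; dp[i]=1+min(dp[i-c] for c in coins)
...dp[18]=3, dp[19]=4, dp[20]=2, dp[21]=3, dp[22]=3, dp[23]=4
Minimum coins for 23 = 4


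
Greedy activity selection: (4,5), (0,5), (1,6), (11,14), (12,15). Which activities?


Greedy: pick earliest-ending, then skip overlaps.
Selected (2 activities): [(4, 5), (11, 14)]


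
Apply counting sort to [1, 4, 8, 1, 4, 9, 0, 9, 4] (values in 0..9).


Count array: [1, 2, 0, 0, 3, 0, 0, 0, 1, 2]
Reconstruct: [0, 1, 1, 4, 4, 4, 8, 9, 9]


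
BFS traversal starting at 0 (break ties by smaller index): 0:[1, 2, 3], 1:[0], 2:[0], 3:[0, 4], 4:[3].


BFS queue: start with [0]
Visit order: [0, 1, 2, 3, 4]


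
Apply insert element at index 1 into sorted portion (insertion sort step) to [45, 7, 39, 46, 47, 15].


After one pass: [7, 45, 39, 46, 47, 15]


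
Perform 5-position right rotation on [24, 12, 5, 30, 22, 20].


Right rotate by 5: [12, 5, 30, 22, 20, 24]


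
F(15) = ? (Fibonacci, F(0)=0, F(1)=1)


F(n)=F(n-1)+F(n-2)
...F(13)=233, F(14)=377, F(15)=610


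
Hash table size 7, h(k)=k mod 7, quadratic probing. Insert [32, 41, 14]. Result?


Insertions: 32->slot 4; 41->slot 6; 14->slot 0
Table: [14, None, None, None, 32, None, 41]


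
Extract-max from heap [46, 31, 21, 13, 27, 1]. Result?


Max = 46
Replace root with last, heapify down
Resulting heap: [31, 27, 21, 13, 1]


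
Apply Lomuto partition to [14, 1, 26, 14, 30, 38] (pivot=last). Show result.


Elements <= 38 go left of pivot.
Result: [14, 1, 26, 14, 30, 38], pivot at index 5


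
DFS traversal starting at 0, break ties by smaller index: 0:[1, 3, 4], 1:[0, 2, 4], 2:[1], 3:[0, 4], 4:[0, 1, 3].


DFS stack-based: start with [0]
Visit order: [0, 1, 2, 4, 3]


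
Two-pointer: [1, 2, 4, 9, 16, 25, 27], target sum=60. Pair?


Two pointers: lo=0, hi=6
No pair sums to 60


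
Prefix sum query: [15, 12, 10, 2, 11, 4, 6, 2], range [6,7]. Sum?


Prefix sums: [0, 15, 27, 37, 39, 50, 54, 60, 62]
Sum[6..7] = prefix[8] - prefix[6] = 62 - 54 = 8


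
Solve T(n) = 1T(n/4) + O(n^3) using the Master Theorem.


a=1, b=4, c=3. log_4(1)=0 < c=3. Case 3: O(n^c) = O(n^3)
Complexity: O(n^3)


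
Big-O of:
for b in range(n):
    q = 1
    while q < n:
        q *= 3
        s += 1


Per nesting level: O(n) * O(log n) = O(n log n)
Complexity: O(n log n)


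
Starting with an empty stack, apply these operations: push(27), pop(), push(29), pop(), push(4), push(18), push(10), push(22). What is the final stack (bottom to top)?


push(27) -> [27]
pop() returns 27 -> []
push(29) -> [29]
pop() returns 29 -> []
push(4) -> [4]
push(18) -> [4, 18]
push(10) -> [4, 18, 10]
push(22) -> [4, 18, 10, 22]
Final stack (bottom to top): [4, 18, 10, 22]


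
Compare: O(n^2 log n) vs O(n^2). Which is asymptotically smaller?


quadratic grows slower than n^2 log n
O(n^2) is asymptotically smaller; O(n^2 log n) grows faster


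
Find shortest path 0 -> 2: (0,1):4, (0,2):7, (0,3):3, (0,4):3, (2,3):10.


Dijkstra from 0:
Distances: {0: 0, 1: 4, 2: 7, 3: 3, 4: 3}
Shortest distance to 2 = 7, path = [0, 2]


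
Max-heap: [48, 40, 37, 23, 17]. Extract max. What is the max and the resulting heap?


Max = 48
Replace root with last, heapify down
Resulting heap: [40, 23, 37, 17]


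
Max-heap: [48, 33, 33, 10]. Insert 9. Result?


Append 9: [48, 33, 33, 10, 9]
Bubble up: no swaps needed
Result: [48, 33, 33, 10, 9]


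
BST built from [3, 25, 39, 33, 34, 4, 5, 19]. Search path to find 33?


BST root = 3
Search for 33: compare at each node
Path: [3, 25, 39, 33]


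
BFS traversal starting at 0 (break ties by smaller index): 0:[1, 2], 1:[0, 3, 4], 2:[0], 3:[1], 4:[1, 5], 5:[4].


BFS queue: start with [0]
Visit order: [0, 1, 2, 3, 4, 5]


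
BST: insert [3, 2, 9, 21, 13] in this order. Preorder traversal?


Root = 3; build tree by BST insertion.
Preorder traversal: [3, 2, 9, 21, 13]


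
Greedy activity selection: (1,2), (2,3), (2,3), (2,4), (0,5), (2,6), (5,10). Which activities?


Greedy: pick earliest-ending, then skip overlaps.
Selected (3 activities): [(1, 2), (2, 3), (5, 10)]


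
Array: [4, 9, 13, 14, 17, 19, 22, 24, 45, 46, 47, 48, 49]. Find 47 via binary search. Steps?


Search for 47:
[0,12] mid=6 arr[6]=22
[7,12] mid=9 arr[9]=46
[10,12] mid=11 arr[11]=48
[10,10] mid=10 arr[10]=47
Total: 4 comparisons


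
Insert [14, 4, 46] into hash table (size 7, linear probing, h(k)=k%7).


Insertions: 14->slot 0; 4->slot 4; 46->slot 5
Table: [14, None, None, None, 4, 46, None]


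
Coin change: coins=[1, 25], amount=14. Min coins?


dp[0]=0; dp[i]=1+min(dp[i-c] for c in coins)
...dp[9]=9, dp[10]=10, dp[11]=11, dp[12]=12, dp[13]=13, dp[14]=14
Minimum coins for 14 = 14


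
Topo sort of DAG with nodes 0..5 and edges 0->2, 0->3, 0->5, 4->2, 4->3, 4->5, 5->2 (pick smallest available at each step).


Kahn's algorithm, process smallest node first
Order: [0, 1, 4, 3, 5, 2]


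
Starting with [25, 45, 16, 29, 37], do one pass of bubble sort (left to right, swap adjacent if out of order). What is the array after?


After one pass: [25, 16, 29, 37, 45]


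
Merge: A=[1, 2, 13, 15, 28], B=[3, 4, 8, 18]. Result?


Compare heads, take smaller each step.
Merged: [1, 2, 3, 4, 8, 13, 15, 18, 28]


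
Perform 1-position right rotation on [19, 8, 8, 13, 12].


Right rotate by 1: [12, 19, 8, 8, 13]


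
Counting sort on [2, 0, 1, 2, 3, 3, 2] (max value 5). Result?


Count array: [1, 1, 3, 2, 0, 0]
Reconstruct: [0, 1, 2, 2, 2, 3, 3]


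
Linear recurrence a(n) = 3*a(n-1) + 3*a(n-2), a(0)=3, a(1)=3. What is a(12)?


Build bottom-up:
...a(10)=719523, a(11)=2727918, a(12)=3*2727918+3*719523=10342323


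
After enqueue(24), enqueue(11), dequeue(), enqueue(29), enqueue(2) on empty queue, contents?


enqueue(24) -> [24]
enqueue(11) -> [24, 11]
dequeue() returns 24 -> [11]
enqueue(29) -> [11, 29]
enqueue(2) -> [11, 29, 2]
Final queue (front to back): [11, 29, 2]


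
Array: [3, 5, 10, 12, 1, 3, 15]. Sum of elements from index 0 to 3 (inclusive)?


Prefix sums: [0, 3, 8, 18, 30, 31, 34, 49]
Sum[0..3] = prefix[4] - prefix[0] = 30 - 0 = 30


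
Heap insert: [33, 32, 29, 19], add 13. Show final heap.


Append 13: [33, 32, 29, 19, 13]
Bubble up: no swaps needed
Result: [33, 32, 29, 19, 13]


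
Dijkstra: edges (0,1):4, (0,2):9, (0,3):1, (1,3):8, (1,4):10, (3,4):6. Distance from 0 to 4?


Dijkstra from 0:
Distances: {0: 0, 1: 4, 2: 9, 3: 1, 4: 7}
Shortest distance to 4 = 7, path = [0, 3, 4]


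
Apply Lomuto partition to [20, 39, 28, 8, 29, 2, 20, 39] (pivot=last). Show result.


Elements <= 39 go left of pivot.
Result: [20, 39, 28, 8, 29, 2, 20, 39], pivot at index 7


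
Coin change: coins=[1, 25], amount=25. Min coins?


dp[0]=0; dp[i]=1+min(dp[i-c] for c in coins)
...dp[20]=20, dp[21]=21, dp[22]=22, dp[23]=23, dp[24]=24, dp[25]=1
Minimum coins for 25 = 1


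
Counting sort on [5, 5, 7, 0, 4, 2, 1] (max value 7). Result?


Count array: [1, 1, 1, 0, 1, 2, 0, 1]
Reconstruct: [0, 1, 2, 4, 5, 5, 7]


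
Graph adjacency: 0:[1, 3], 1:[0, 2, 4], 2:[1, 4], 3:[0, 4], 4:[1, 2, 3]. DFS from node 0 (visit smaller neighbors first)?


DFS stack-based: start with [0]
Visit order: [0, 1, 2, 4, 3]


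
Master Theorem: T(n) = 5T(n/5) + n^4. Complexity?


a=5, b=5, c=4. log_5(5)=1 < c=4. Case 3: O(n^c) = O(n^4)
Complexity: O(n^4)


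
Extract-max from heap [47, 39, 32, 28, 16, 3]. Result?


Max = 47
Replace root with last, heapify down
Resulting heap: [39, 28, 32, 3, 16]


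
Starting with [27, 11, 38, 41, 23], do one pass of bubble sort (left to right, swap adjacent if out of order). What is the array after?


After one pass: [11, 27, 38, 23, 41]


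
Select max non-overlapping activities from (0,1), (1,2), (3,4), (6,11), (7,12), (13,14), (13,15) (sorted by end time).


Greedy: pick earliest-ending, then skip overlaps.
Selected (5 activities): [(0, 1), (1, 2), (3, 4), (6, 11), (13, 14)]


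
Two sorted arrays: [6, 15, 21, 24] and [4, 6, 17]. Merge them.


Compare heads, take smaller each step.
Merged: [4, 6, 6, 15, 17, 21, 24]


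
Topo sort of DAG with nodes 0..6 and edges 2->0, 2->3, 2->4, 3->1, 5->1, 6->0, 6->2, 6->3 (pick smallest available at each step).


Kahn's algorithm, process smallest node first
Order: [5, 6, 2, 0, 3, 1, 4]


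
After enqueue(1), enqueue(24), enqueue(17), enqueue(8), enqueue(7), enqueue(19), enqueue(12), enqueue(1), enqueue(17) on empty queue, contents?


enqueue(1) -> [1]
enqueue(24) -> [1, 24]
enqueue(17) -> [1, 24, 17]
enqueue(8) -> [1, 24, 17, 8]
enqueue(7) -> [1, 24, 17, 8, 7]
enqueue(19) -> [1, 24, 17, 8, 7, 19]
enqueue(12) -> [1, 24, 17, 8, 7, 19, 12]
enqueue(1) -> [1, 24, 17, 8, 7, 19, 12, 1]
enqueue(17) -> [1, 24, 17, 8, 7, 19, 12, 1, 17]
Final queue (front to back): [1, 24, 17, 8, 7, 19, 12, 1, 17]


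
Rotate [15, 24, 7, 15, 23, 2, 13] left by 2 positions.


Left rotate by 2: [7, 15, 23, 2, 13, 15, 24]


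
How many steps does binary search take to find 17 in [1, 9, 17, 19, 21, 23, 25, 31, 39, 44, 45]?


Search for 17:
[0,10] mid=5 arr[5]=23
[0,4] mid=2 arr[2]=17
Total: 2 comparisons


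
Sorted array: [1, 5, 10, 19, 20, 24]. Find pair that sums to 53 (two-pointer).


Two pointers: lo=0, hi=5
No pair sums to 53


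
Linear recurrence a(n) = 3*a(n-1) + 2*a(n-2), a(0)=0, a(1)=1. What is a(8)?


Build bottom-up:
...a(6)=495, a(7)=1763, a(8)=3*1763+2*495=6279


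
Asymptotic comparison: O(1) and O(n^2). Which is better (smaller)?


constant grows slower than quadratic
O(1) is asymptotically smaller; O(n^2) grows faster


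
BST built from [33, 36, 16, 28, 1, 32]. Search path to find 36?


BST root = 33
Search for 36: compare at each node
Path: [33, 36]


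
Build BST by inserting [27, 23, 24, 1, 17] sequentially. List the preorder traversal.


Root = 27; build tree by BST insertion.
Preorder traversal: [27, 23, 1, 17, 24]


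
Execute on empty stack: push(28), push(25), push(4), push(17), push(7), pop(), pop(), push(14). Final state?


push(28) -> [28]
push(25) -> [28, 25]
push(4) -> [28, 25, 4]
push(17) -> [28, 25, 4, 17]
push(7) -> [28, 25, 4, 17, 7]
pop() returns 7 -> [28, 25, 4, 17]
pop() returns 17 -> [28, 25, 4]
push(14) -> [28, 25, 4, 14]
Final stack (bottom to top): [28, 25, 4, 14]


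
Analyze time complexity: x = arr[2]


Analysis: constant-time operation, no loop
Complexity: O(1)


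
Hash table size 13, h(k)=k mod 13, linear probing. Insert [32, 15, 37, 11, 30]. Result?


Insertions: 32->slot 6; 15->slot 2; 37->slot 11; 11->slot 12; 30->slot 4
Table: [None, None, 15, None, 30, None, 32, None, None, None, None, 37, 11]


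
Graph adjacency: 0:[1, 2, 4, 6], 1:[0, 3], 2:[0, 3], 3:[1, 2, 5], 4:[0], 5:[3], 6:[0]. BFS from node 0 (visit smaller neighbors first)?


BFS queue: start with [0]
Visit order: [0, 1, 2, 4, 6, 3, 5]


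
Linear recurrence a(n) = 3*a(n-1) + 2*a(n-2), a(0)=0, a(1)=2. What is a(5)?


Build bottom-up:
...a(3)=22, a(4)=78, a(5)=3*78+2*22=278


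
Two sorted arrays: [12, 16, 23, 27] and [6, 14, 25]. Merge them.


Compare heads, take smaller each step.
Merged: [6, 12, 14, 16, 23, 25, 27]


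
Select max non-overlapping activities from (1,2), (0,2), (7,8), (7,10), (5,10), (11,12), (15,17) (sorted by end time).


Greedy: pick earliest-ending, then skip overlaps.
Selected (4 activities): [(1, 2), (7, 8), (11, 12), (15, 17)]


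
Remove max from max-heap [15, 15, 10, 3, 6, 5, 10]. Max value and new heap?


Max = 15
Replace root with last, heapify down
Resulting heap: [15, 10, 10, 3, 6, 5]


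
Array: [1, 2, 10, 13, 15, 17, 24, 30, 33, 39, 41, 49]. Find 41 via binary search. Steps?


Search for 41:
[0,11] mid=5 arr[5]=17
[6,11] mid=8 arr[8]=33
[9,11] mid=10 arr[10]=41
Total: 3 comparisons


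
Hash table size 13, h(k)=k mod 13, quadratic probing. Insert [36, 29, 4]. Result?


Insertions: 36->slot 10; 29->slot 3; 4->slot 4
Table: [None, None, None, 29, 4, None, None, None, None, None, 36, None, None]


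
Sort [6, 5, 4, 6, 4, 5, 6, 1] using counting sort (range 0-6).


Count array: [0, 1, 0, 0, 2, 2, 3]
Reconstruct: [1, 4, 4, 5, 5, 6, 6, 6]


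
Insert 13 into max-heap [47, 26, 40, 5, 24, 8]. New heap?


Append 13: [47, 26, 40, 5, 24, 8, 13]
Bubble up: no swaps needed
Result: [47, 26, 40, 5, 24, 8, 13]


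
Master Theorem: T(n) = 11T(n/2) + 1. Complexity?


a=11, b=2, c=0. log_2(11)=3.459 > c=0. Case 1: O(n^log_b(a)) = O(n^3.459)
Complexity: O(n^3.459)


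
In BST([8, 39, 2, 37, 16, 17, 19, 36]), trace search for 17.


BST root = 8
Search for 17: compare at each node
Path: [8, 39, 37, 16, 17]


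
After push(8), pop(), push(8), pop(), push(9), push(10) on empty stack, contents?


push(8) -> [8]
pop() returns 8 -> []
push(8) -> [8]
pop() returns 8 -> []
push(9) -> [9]
push(10) -> [9, 10]
Final stack (bottom to top): [9, 10]


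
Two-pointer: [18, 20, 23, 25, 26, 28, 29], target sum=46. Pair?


Two pointers: lo=0, hi=6
Found pair: (18, 28) summing to 46


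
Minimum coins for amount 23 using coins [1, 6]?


dp[0]=0; dp[i]=1+min(dp[i-c] for c in coins)
...dp[18]=3, dp[19]=4, dp[20]=5, dp[21]=6, dp[22]=7, dp[23]=8
Minimum coins for 23 = 8


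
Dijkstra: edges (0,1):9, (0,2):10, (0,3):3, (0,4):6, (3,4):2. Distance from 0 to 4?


Dijkstra from 0:
Distances: {0: 0, 1: 9, 2: 10, 3: 3, 4: 5}
Shortest distance to 4 = 5, path = [0, 3, 4]


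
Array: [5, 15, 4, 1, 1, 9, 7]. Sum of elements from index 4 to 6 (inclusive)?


Prefix sums: [0, 5, 20, 24, 25, 26, 35, 42]
Sum[4..6] = prefix[7] - prefix[4] = 42 - 25 = 17


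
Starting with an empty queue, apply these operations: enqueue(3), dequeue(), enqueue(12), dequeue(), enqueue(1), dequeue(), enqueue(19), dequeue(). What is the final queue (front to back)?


enqueue(3) -> [3]
dequeue() returns 3 -> []
enqueue(12) -> [12]
dequeue() returns 12 -> []
enqueue(1) -> [1]
dequeue() returns 1 -> []
enqueue(19) -> [19]
dequeue() returns 19 -> []
Final queue (front to back): []


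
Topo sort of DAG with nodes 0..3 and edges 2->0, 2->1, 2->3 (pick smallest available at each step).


Kahn's algorithm, process smallest node first
Order: [2, 0, 1, 3]


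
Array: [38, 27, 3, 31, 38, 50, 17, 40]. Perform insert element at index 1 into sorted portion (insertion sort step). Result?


After one pass: [27, 38, 3, 31, 38, 50, 17, 40]


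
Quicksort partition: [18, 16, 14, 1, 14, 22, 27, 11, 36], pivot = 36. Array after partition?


Elements <= 36 go left of pivot.
Result: [18, 16, 14, 1, 14, 22, 27, 11, 36], pivot at index 8


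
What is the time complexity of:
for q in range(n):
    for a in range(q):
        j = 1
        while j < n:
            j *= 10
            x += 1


Per nesting level: O(n) * O(n) [triangular over q] * O(log n) = O(n^2 log n)
Complexity: O(n^2 log n)


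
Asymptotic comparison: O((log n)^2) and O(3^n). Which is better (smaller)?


polylogarithmic grows slower than exponential (base 3)
O((log n)^2) is asymptotically smaller; O(3^n) grows faster


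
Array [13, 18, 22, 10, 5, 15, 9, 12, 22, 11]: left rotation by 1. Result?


Left rotate by 1: [18, 22, 10, 5, 15, 9, 12, 22, 11, 13]


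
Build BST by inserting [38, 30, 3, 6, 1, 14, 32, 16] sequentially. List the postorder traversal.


Root = 38; build tree by BST insertion.
Postorder traversal: [1, 16, 14, 6, 3, 32, 30, 38]


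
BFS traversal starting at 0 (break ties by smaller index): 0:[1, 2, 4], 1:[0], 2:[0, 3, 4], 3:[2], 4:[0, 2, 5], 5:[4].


BFS queue: start with [0]
Visit order: [0, 1, 2, 4, 3, 5]


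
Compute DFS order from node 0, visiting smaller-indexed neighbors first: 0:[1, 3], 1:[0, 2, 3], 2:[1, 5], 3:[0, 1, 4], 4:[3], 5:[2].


DFS stack-based: start with [0]
Visit order: [0, 1, 2, 5, 3, 4]


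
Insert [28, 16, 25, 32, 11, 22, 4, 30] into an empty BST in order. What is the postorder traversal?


Root = 28; build tree by BST insertion.
Postorder traversal: [4, 11, 22, 25, 16, 30, 32, 28]


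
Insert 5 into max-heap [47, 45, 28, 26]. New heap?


Append 5: [47, 45, 28, 26, 5]
Bubble up: no swaps needed
Result: [47, 45, 28, 26, 5]


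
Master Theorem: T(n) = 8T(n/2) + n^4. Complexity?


a=8, b=2, c=4. log_2(8)=3 < c=4. Case 3: O(n^c) = O(n^4)
Complexity: O(n^4)


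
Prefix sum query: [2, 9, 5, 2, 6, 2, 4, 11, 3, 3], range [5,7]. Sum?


Prefix sums: [0, 2, 11, 16, 18, 24, 26, 30, 41, 44, 47]
Sum[5..7] = prefix[8] - prefix[5] = 41 - 24 = 17


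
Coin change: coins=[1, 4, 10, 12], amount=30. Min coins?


dp[0]=0; dp[i]=1+min(dp[i-c] for c in coins)
...dp[25]=3, dp[26]=3, dp[27]=4, dp[28]=3, dp[29]=4, dp[30]=3
Minimum coins for 30 = 3


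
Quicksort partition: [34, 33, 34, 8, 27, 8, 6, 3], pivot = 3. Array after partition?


Elements <= 3 go left of pivot.
Result: [3, 33, 34, 8, 27, 8, 6, 34], pivot at index 0


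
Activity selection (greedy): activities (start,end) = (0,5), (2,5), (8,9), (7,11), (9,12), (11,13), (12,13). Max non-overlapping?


Greedy: pick earliest-ending, then skip overlaps.
Selected (4 activities): [(0, 5), (8, 9), (9, 12), (12, 13)]


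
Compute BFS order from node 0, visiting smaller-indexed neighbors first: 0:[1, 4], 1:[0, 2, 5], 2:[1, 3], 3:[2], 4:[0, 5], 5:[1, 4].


BFS queue: start with [0]
Visit order: [0, 1, 4, 2, 5, 3]


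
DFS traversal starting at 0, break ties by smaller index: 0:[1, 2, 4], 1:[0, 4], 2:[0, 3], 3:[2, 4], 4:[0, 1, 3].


DFS stack-based: start with [0]
Visit order: [0, 1, 4, 3, 2]


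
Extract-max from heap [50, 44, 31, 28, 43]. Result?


Max = 50
Replace root with last, heapify down
Resulting heap: [44, 43, 31, 28]


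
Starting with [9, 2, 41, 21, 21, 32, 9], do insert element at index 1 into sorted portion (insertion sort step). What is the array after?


After one pass: [2, 9, 41, 21, 21, 32, 9]


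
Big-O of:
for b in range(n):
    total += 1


Per nesting level: O(n) = O(n)
Complexity: O(n)


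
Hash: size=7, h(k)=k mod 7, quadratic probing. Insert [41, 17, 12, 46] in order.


Insertions: 41->slot 6; 17->slot 3; 12->slot 5; 46->slot 4
Table: [None, None, None, 17, 46, 12, 41]


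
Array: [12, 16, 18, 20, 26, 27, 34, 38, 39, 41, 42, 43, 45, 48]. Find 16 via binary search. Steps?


Search for 16:
[0,13] mid=6 arr[6]=34
[0,5] mid=2 arr[2]=18
[0,1] mid=0 arr[0]=12
[1,1] mid=1 arr[1]=16
Total: 4 comparisons


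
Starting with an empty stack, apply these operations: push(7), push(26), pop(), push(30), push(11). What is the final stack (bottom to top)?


push(7) -> [7]
push(26) -> [7, 26]
pop() returns 26 -> [7]
push(30) -> [7, 30]
push(11) -> [7, 30, 11]
Final stack (bottom to top): [7, 30, 11]


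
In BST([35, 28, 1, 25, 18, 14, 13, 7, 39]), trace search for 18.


BST root = 35
Search for 18: compare at each node
Path: [35, 28, 1, 25, 18]


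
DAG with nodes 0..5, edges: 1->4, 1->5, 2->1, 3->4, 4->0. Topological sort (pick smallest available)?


Kahn's algorithm, process smallest node first
Order: [2, 1, 3, 4, 0, 5]


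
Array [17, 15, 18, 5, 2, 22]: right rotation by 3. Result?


Right rotate by 3: [5, 2, 22, 17, 15, 18]


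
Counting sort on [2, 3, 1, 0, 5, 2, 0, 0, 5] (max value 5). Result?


Count array: [3, 1, 2, 1, 0, 2]
Reconstruct: [0, 0, 0, 1, 2, 2, 3, 5, 5]


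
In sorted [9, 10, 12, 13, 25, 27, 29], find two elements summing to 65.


Two pointers: lo=0, hi=6
No pair sums to 65


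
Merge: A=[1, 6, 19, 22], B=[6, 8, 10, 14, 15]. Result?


Compare heads, take smaller each step.
Merged: [1, 6, 6, 8, 10, 14, 15, 19, 22]


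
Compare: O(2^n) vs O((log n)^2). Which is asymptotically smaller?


polylogarithmic grows slower than exponential
O((log n)^2) is asymptotically smaller; O(2^n) grows faster


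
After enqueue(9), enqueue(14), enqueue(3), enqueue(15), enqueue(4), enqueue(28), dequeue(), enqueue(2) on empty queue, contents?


enqueue(9) -> [9]
enqueue(14) -> [9, 14]
enqueue(3) -> [9, 14, 3]
enqueue(15) -> [9, 14, 3, 15]
enqueue(4) -> [9, 14, 3, 15, 4]
enqueue(28) -> [9, 14, 3, 15, 4, 28]
dequeue() returns 9 -> [14, 3, 15, 4, 28]
enqueue(2) -> [14, 3, 15, 4, 28, 2]
Final queue (front to back): [14, 3, 15, 4, 28, 2]


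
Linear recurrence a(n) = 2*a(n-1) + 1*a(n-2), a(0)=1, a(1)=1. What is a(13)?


Build bottom-up:
...a(11)=8119, a(12)=19601, a(13)=2*19601+1*8119=47321


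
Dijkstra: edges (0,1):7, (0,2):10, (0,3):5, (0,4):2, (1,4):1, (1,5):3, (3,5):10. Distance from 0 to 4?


Dijkstra from 0:
Distances: {0: 0, 1: 3, 2: 10, 3: 5, 4: 2, 5: 6}
Shortest distance to 4 = 2, path = [0, 4]


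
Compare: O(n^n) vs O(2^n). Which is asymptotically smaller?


exponential grows slower than n^n
O(2^n) is asymptotically smaller; O(n^n) grows faster


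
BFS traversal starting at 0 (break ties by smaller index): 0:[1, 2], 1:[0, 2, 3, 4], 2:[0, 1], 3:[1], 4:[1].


BFS queue: start with [0]
Visit order: [0, 1, 2, 3, 4]


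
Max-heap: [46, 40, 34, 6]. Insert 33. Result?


Append 33: [46, 40, 34, 6, 33]
Bubble up: no swaps needed
Result: [46, 40, 34, 6, 33]


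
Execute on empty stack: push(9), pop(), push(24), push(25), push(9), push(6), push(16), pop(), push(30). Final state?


push(9) -> [9]
pop() returns 9 -> []
push(24) -> [24]
push(25) -> [24, 25]
push(9) -> [24, 25, 9]
push(6) -> [24, 25, 9, 6]
push(16) -> [24, 25, 9, 6, 16]
pop() returns 16 -> [24, 25, 9, 6]
push(30) -> [24, 25, 9, 6, 30]
Final stack (bottom to top): [24, 25, 9, 6, 30]


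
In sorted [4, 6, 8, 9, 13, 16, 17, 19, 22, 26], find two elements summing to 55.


Two pointers: lo=0, hi=9
No pair sums to 55


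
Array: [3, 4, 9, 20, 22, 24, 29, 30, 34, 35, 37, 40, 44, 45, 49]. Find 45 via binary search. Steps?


Search for 45:
[0,14] mid=7 arr[7]=30
[8,14] mid=11 arr[11]=40
[12,14] mid=13 arr[13]=45
Total: 3 comparisons


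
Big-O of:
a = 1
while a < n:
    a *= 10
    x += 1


Per nesting level: O(log n) = O(log n)
Complexity: O(log n)


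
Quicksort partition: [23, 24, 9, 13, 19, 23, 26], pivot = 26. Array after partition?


Elements <= 26 go left of pivot.
Result: [23, 24, 9, 13, 19, 23, 26], pivot at index 6


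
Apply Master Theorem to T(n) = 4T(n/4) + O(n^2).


a=4, b=4, c=2. log_4(4)=1 < c=2. Case 3: O(n^c) = O(n^2)
Complexity: O(n^2)


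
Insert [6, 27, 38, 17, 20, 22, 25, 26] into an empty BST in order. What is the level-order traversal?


Root = 6; build tree by BST insertion.
Level-Order traversal: [6, 27, 17, 38, 20, 22, 25, 26]


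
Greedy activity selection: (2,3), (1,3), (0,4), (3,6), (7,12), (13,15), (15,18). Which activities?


Greedy: pick earliest-ending, then skip overlaps.
Selected (5 activities): [(2, 3), (3, 6), (7, 12), (13, 15), (15, 18)]


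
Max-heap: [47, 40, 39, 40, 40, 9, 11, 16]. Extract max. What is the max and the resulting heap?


Max = 47
Replace root with last, heapify down
Resulting heap: [40, 40, 39, 16, 40, 9, 11]


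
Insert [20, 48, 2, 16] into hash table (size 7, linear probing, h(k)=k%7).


Insertions: 20->slot 6; 48->slot 0; 2->slot 2; 16->slot 3
Table: [48, None, 2, 16, None, None, 20]
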